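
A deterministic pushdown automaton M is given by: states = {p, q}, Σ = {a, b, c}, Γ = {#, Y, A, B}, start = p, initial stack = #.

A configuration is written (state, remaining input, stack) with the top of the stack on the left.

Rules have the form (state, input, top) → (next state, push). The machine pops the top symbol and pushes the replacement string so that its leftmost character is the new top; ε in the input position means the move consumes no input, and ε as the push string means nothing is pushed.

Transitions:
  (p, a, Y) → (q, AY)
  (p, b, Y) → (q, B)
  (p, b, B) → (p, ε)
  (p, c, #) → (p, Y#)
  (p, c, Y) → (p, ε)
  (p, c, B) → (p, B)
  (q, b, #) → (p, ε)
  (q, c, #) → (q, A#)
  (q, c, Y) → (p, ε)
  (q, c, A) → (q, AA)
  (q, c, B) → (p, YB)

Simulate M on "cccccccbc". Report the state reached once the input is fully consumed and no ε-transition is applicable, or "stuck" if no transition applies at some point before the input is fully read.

p

(p, cccccccbc, #)
  read c, top #: go to p, push Y# → (p, ccccccbc, Y#)
  read c, top Y: go to p, push ε → (p, cccccbc, #)
  read c, top #: go to p, push Y# → (p, ccccbc, Y#)
  read c, top Y: go to p, push ε → (p, cccbc, #)
  read c, top #: go to p, push Y# → (p, ccbc, Y#)
  read c, top Y: go to p, push ε → (p, cbc, #)
  read c, top #: go to p, push Y# → (p, bc, Y#)
  read b, top Y: go to q, push B → (q, c, B#)
  read c, top B: go to p, push YB → (p, ε, YB#)
All input consumed; M is in state p.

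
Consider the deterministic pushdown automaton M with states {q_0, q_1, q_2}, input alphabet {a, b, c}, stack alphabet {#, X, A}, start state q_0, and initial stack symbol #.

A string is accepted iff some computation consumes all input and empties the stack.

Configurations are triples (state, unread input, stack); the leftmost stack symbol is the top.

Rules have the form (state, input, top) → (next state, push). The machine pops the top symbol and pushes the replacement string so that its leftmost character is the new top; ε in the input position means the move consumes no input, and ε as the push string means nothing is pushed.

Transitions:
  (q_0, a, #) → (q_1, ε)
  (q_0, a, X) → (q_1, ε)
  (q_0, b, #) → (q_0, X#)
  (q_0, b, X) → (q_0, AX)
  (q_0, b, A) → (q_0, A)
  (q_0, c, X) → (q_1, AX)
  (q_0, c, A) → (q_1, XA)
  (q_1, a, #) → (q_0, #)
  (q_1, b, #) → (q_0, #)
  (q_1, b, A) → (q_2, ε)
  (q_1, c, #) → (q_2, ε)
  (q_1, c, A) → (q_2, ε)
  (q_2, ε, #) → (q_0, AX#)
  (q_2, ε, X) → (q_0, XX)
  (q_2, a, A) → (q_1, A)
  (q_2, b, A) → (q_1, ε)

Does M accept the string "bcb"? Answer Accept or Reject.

Reject

(q_0, bcb, #) ⊢ (q_0, cb, X#) ⊢ (q_1, b, AX#) ⊢ (q_2, ε, X#) ⊢ (q_0, ε, XX#)
All input consumed; stack is XX#, not empty, and no further ε-move applies.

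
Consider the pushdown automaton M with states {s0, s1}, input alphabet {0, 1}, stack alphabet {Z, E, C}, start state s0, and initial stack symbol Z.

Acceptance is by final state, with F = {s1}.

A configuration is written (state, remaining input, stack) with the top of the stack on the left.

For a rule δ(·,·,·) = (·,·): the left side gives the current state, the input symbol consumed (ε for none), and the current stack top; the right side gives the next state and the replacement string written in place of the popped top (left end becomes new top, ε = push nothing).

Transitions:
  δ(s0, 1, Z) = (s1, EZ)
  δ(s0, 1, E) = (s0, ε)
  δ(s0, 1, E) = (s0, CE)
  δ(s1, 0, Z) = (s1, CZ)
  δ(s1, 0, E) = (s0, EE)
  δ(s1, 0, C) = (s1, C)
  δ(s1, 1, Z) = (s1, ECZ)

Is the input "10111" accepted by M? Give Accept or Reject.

Accept

One accepting computation: (s0, 10111, Z) ⊢ (s1, 0111, EZ) ⊢ (s0, 111, EEZ) ⊢ (s0, 11, EZ) ⊢ (s0, 1, Z) ⊢ (s1, ε, EZ)
All input consumed and state s1 ∈ F.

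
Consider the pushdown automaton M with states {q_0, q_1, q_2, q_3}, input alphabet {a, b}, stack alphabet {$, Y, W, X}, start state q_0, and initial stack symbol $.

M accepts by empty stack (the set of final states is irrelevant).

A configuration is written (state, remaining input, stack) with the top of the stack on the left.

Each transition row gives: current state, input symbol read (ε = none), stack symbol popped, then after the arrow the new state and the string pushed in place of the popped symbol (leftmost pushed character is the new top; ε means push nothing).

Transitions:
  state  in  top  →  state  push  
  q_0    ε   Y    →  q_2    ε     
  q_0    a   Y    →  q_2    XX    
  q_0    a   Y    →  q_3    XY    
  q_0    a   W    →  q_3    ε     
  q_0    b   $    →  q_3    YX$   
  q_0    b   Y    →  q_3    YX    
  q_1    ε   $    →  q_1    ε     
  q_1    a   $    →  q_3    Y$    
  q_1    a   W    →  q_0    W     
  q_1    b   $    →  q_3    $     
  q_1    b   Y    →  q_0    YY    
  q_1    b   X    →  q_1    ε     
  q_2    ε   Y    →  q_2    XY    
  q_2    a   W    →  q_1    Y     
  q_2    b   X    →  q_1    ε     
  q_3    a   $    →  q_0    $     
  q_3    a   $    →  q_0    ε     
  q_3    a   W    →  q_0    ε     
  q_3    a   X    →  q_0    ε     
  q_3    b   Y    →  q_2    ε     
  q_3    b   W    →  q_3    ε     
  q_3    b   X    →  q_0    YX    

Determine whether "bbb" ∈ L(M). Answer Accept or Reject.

Accept

One accepting computation: (q_0, bbb, $) ⊢ (q_3, bb, YX$) ⊢ (q_2, b, X$) ⊢ (q_1, ε, $) ⊢ (q_1, ε, ε)
All input consumed and the stack is empty.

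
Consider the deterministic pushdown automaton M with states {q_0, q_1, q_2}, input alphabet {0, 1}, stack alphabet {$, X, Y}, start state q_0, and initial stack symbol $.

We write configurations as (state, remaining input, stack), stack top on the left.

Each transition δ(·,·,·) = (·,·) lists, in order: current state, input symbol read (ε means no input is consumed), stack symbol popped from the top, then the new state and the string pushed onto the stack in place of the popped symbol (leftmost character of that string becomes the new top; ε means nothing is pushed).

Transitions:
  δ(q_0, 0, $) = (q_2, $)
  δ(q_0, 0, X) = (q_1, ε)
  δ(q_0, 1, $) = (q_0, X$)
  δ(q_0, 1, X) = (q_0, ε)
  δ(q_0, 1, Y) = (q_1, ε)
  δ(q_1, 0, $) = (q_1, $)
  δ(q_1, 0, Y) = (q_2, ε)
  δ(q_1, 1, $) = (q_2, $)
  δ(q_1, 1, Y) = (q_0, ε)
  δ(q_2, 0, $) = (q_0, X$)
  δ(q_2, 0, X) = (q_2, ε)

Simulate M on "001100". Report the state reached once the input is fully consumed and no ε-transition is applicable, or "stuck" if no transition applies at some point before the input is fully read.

(q_0, 001100, $)
  read 0, top $: go to q_2, push $ → (q_2, 01100, $)
  read 0, top $: go to q_0, push X$ → (q_0, 1100, X$)
  read 1, top X: go to q_0, push ε → (q_0, 100, $)
  read 1, top $: go to q_0, push X$ → (q_0, 00, X$)
  read 0, top X: go to q_1, push ε → (q_1, 0, $)
  read 0, top $: go to q_1, push $ → (q_1, ε, $)
All input consumed; M is in state q_1.

q_1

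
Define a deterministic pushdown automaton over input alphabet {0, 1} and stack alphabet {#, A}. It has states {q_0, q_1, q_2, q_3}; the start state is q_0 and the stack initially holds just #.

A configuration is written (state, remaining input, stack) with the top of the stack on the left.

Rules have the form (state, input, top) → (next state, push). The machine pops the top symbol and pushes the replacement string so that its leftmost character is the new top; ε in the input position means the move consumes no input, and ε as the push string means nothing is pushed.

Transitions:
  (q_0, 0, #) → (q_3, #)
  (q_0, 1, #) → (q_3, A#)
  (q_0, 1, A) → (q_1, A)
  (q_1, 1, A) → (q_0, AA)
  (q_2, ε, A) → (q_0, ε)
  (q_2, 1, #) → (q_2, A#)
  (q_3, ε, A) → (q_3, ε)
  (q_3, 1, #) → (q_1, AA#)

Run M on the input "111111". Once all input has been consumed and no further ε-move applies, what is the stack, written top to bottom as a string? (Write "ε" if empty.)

AAAA#

(q_0, 111111, #)
  read 1, top #: go to q_3, push A# → (q_3, 11111, A#)
  ε-move, top A: go to q_3, push ε → (q_3, 11111, #)
  read 1, top #: go to q_1, push AA# → (q_1, 1111, AA#)
  read 1, top A: go to q_0, push AA → (q_0, 111, AAA#)
  read 1, top A: go to q_1, push A → (q_1, 11, AAA#)
  read 1, top A: go to q_0, push AA → (q_0, 1, AAAA#)
  read 1, top A: go to q_1, push A → (q_1, ε, AAAA#)
All input consumed in state q_1 with stack AAAA#.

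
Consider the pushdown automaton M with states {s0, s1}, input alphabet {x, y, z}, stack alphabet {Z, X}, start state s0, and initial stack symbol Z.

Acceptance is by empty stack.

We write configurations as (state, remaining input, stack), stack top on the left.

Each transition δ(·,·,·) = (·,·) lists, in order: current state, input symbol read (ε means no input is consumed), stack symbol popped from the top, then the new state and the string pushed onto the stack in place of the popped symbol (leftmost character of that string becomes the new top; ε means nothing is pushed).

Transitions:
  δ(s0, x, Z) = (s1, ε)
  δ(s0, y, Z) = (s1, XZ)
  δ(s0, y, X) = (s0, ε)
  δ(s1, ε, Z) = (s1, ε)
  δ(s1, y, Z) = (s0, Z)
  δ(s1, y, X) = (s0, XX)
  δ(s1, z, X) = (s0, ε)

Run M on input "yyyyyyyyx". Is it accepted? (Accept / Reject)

One accepting computation: (s0, yyyyyyyyx, Z) ⊢ (s1, yyyyyyyx, XZ) ⊢ (s0, yyyyyyx, XXZ) ⊢ (s0, yyyyyx, XZ) ⊢ (s0, yyyyx, Z) ⊢ (s1, yyyx, XZ) ⊢ (s0, yyx, XXZ) ⊢ (s0, yx, XZ) ⊢ (s0, x, Z) ⊢ (s1, ε, ε)
All input consumed and the stack is empty.

Accept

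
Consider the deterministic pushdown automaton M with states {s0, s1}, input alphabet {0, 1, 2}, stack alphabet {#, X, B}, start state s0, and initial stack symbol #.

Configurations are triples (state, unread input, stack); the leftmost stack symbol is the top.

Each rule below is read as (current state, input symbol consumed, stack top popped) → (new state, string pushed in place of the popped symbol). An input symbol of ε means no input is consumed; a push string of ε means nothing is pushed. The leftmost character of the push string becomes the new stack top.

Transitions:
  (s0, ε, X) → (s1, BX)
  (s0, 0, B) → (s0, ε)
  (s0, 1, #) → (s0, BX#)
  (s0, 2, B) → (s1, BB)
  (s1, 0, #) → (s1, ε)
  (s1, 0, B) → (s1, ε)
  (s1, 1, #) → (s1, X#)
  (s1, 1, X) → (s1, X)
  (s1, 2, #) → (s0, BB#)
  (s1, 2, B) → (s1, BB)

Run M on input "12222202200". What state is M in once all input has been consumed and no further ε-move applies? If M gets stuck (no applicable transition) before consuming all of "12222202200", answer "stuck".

s1

(s0, 12222202200, #)
  read 1, top #: go to s0, push BX# → (s0, 2222202200, BX#)
  read 2, top B: go to s1, push BB → (s1, 222202200, BBX#)
  read 2, top B: go to s1, push BB → (s1, 22202200, BBBX#)
  read 2, top B: go to s1, push BB → (s1, 2202200, BBBBX#)
  read 2, top B: go to s1, push BB → (s1, 202200, BBBBBX#)
  read 2, top B: go to s1, push BB → (s1, 02200, BBBBBBX#)
  read 0, top B: go to s1, push ε → (s1, 2200, BBBBBX#)
  read 2, top B: go to s1, push BB → (s1, 200, BBBBBBX#)
  read 2, top B: go to s1, push BB → (s1, 00, BBBBBBBX#)
  read 0, top B: go to s1, push ε → (s1, 0, BBBBBBX#)
  read 0, top B: go to s1, push ε → (s1, ε, BBBBBX#)
All input consumed; M is in state s1.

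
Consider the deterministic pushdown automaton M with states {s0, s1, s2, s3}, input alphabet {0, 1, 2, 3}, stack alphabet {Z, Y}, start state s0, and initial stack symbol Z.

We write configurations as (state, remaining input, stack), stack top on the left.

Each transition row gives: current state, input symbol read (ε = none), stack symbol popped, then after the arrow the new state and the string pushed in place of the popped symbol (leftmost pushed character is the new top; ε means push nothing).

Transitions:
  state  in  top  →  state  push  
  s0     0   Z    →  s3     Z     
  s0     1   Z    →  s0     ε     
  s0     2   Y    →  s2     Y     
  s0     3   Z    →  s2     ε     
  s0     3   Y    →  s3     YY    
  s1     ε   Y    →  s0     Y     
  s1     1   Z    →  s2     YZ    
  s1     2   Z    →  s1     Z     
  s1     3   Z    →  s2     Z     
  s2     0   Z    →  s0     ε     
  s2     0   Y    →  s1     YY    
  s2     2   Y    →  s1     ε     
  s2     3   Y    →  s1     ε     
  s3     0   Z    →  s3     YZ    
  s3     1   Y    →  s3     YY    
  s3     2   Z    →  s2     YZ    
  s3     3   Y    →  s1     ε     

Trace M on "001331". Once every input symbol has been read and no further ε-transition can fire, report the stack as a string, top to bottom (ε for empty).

YYYZ

(s0, 001331, Z)
  read 0, top Z: go to s3, push Z → (s3, 01331, Z)
  read 0, top Z: go to s3, push YZ → (s3, 1331, YZ)
  read 1, top Y: go to s3, push YY → (s3, 331, YYZ)
  read 3, top Y: go to s1, push ε → (s1, 31, YZ)
  ε-move, top Y: go to s0, push Y → (s0, 31, YZ)
  read 3, top Y: go to s3, push YY → (s3, 1, YYZ)
  read 1, top Y: go to s3, push YY → (s3, ε, YYYZ)
All input consumed in state s3 with stack YYYZ.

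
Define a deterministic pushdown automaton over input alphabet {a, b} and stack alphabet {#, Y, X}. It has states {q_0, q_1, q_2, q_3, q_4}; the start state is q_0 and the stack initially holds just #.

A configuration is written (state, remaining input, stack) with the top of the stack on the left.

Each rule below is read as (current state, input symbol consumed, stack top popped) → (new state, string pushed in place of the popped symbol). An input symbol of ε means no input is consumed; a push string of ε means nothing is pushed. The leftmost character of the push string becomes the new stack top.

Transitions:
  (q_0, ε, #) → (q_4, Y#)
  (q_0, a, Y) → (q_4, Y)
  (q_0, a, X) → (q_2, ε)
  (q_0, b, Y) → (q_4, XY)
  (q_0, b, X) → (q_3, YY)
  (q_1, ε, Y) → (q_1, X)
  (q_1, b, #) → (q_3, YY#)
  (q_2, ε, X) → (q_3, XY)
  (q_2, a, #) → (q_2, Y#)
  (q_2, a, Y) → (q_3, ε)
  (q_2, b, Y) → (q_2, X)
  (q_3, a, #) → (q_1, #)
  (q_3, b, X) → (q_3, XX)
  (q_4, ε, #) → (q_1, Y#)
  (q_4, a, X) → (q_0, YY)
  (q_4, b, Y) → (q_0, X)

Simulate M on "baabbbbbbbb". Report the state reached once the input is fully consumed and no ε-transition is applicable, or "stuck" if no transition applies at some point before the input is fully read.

(q_0, baabbbbbbbb, #)
  ε-move, top #: go to q_4, push Y# → (q_4, baabbbbbbbb, Y#)
  read b, top Y: go to q_0, push X → (q_0, aabbbbbbbb, X#)
  read a, top X: go to q_2, push ε → (q_2, abbbbbbbb, #)
  read a, top #: go to q_2, push Y# → (q_2, bbbbbbbb, Y#)
  read b, top Y: go to q_2, push X → (q_2, bbbbbbb, X#)
  ε-move, top X: go to q_3, push XY → (q_3, bbbbbbb, XY#)
  read b, top X: go to q_3, push XX → (q_3, bbbbbb, XXY#)
  read b, top X: go to q_3, push XX → (q_3, bbbbb, XXXY#)
  read b, top X: go to q_3, push XX → (q_3, bbbb, XXXXY#)
  read b, top X: go to q_3, push XX → (q_3, bbb, XXXXXY#)
  read b, top X: go to q_3, push XX → (q_3, bb, XXXXXXY#)
  read b, top X: go to q_3, push XX → (q_3, b, XXXXXXXY#)
  read b, top X: go to q_3, push XX → (q_3, ε, XXXXXXXXY#)
All input consumed; M is in state q_3.

q_3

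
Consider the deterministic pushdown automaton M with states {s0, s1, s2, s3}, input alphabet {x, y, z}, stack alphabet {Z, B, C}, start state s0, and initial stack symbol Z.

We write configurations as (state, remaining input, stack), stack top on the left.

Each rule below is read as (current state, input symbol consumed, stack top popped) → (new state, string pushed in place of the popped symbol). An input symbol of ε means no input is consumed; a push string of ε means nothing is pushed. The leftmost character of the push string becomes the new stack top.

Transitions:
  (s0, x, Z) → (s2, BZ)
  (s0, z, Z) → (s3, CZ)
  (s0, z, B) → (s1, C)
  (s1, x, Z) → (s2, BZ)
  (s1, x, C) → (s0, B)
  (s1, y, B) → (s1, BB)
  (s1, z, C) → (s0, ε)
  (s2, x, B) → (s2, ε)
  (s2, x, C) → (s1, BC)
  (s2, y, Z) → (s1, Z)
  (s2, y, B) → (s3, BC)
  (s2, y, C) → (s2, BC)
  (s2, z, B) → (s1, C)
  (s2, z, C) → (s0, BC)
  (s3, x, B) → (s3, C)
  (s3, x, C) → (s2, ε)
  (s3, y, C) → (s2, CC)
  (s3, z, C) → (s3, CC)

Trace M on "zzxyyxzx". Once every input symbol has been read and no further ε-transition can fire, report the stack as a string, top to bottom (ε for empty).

CCCZ

(s0, zzxyyxzx, Z) ⊢ (s3, zxyyxzx, CZ) ⊢ (s3, xyyxzx, CCZ) ⊢ (s2, yyxzx, CZ) ⊢ (s2, yxzx, BCZ) ⊢ (s3, xzx, BCCZ) ⊢ (s3, zx, CCCZ) ⊢ (s3, x, CCCCZ) ⊢ (s2, ε, CCCZ)
All input consumed in state s2 with stack CCCZ.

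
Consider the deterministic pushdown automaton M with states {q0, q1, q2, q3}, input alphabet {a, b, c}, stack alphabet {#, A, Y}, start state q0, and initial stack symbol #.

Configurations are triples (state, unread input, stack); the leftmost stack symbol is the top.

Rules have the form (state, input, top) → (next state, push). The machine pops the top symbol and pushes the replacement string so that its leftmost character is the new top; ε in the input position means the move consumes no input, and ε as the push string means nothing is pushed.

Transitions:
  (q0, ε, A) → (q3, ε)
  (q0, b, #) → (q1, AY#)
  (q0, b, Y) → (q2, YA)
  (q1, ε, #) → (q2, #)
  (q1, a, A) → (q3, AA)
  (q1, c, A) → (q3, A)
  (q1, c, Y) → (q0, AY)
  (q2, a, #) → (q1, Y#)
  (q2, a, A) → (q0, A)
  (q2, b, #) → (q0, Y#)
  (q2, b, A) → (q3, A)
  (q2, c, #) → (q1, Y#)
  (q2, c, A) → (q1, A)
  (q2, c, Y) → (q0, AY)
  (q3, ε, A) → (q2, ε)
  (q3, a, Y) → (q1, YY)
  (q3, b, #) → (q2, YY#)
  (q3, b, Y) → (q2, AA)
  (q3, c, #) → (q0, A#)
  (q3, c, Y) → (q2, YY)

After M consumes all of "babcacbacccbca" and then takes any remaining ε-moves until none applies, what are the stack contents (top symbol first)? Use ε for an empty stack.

AAY#

(q0, babcacbacccbca, #)
  read b, top #: go to q1, push AY# → (q1, abcacbacccbca, AY#)
  read a, top A: go to q3, push AA → (q3, bcacbacccbca, AAY#)
  ε-move, top A: go to q2, push ε → (q2, bcacbacccbca, AY#)
  read b, top A: go to q3, push A → (q3, cacbacccbca, AY#)
  ε-move, top A: go to q2, push ε → (q2, cacbacccbca, Y#)
  read c, top Y: go to q0, push AY → (q0, acbacccbca, AY#)
  ε-move, top A: go to q3, push ε → (q3, acbacccbca, Y#)
  read a, top Y: go to q1, push YY → (q1, cbacccbca, YY#)
  read c, top Y: go to q0, push AY → (q0, bacccbca, AYY#)
  ε-move, top A: go to q3, push ε → (q3, bacccbca, YY#)
  read b, top Y: go to q2, push AA → (q2, acccbca, AAY#)
  read a, top A: go to q0, push A → (q0, cccbca, AAY#)
  ε-move, top A: go to q3, push ε → (q3, cccbca, AY#)
  ε-move, top A: go to q2, push ε → (q2, cccbca, Y#)
  read c, top Y: go to q0, push AY → (q0, ccbca, AY#)
  ε-move, top A: go to q3, push ε → (q3, ccbca, Y#)
  read c, top Y: go to q2, push YY → (q2, cbca, YY#)
  read c, top Y: go to q0, push AY → (q0, bca, AYY#)
  ε-move, top A: go to q3, push ε → (q3, bca, YY#)
  read b, top Y: go to q2, push AA → (q2, ca, AAY#)
  read c, top A: go to q1, push A → (q1, a, AAY#)
  read a, top A: go to q3, push AA → (q3, ε, AAAY#)
  ε-move, top A: go to q2, push ε → (q2, ε, AAY#)
All input consumed in state q2 with stack AAY#.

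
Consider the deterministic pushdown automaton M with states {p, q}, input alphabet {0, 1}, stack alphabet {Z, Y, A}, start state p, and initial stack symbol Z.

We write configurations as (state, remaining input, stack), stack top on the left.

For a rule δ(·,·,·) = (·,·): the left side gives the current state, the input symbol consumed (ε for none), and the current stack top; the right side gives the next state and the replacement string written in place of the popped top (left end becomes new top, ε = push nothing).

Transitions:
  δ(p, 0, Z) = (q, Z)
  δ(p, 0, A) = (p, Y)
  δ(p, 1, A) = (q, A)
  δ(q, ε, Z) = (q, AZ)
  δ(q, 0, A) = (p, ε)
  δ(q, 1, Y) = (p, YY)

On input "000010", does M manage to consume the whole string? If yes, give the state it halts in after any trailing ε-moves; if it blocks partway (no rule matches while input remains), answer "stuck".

stuck

(p, 000010, Z) ⊢ (q, 00010, Z) ⊢ (q, 00010, AZ) ⊢ (p, 0010, Z) ⊢ (q, 010, Z) ⊢ (q, 010, AZ) ⊢ (p, 10, Z)
No transition for (p, 1, top Z); M blocks with input 10 remaining.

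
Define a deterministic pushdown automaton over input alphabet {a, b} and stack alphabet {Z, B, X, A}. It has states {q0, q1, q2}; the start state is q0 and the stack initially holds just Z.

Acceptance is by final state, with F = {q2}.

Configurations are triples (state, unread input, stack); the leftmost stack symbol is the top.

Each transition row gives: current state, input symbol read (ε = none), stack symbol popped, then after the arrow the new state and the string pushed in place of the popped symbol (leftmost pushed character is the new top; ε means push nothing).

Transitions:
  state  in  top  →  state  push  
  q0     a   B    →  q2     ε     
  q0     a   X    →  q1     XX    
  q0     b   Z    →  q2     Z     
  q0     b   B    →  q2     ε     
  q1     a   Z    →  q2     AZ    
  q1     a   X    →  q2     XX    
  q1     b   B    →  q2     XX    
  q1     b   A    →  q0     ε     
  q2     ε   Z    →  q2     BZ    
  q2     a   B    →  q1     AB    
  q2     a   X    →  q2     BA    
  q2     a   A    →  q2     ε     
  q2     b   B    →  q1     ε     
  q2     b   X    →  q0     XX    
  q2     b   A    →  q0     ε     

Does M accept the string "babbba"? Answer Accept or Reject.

Accept

(q0, babbba, Z)
  read b, top Z: go to q2, push Z → (q2, abbba, Z)
  ε-move, top Z: go to q2, push BZ → (q2, abbba, BZ)
  read a, top B: go to q1, push AB → (q1, bbba, ABZ)
  read b, top A: go to q0, push ε → (q0, bba, BZ)
  read b, top B: go to q2, push ε → (q2, ba, Z)
  ε-move, top Z: go to q2, push BZ → (q2, ba, BZ)
  read b, top B: go to q1, push ε → (q1, a, Z)
  read a, top Z: go to q2, push AZ → (q2, ε, AZ)
All input consumed; state q2 ∈ F.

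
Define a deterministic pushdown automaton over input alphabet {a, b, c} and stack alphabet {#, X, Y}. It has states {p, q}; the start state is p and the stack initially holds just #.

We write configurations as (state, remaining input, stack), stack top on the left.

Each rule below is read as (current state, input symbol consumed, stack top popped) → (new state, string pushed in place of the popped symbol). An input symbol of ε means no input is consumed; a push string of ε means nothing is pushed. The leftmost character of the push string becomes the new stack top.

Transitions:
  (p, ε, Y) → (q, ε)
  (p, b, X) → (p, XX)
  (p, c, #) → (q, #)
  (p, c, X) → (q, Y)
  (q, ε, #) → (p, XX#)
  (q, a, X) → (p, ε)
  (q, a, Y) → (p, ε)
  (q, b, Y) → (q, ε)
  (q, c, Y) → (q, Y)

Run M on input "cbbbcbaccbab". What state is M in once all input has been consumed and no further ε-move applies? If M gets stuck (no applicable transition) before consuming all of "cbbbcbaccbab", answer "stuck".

(p, cbbbcbaccbab, #)
  read c, top #: go to q, push # → (q, bbbcbaccbab, #)
  ε-move, top #: go to p, push XX# → (p, bbbcbaccbab, XX#)
  read b, top X: go to p, push XX → (p, bbcbaccbab, XXX#)
  read b, top X: go to p, push XX → (p, bcbaccbab, XXXX#)
  read b, top X: go to p, push XX → (p, cbaccbab, XXXXX#)
  read c, top X: go to q, push Y → (q, baccbab, YXXXX#)
  read b, top Y: go to q, push ε → (q, accbab, XXXX#)
  read a, top X: go to p, push ε → (p, ccbab, XXX#)
  read c, top X: go to q, push Y → (q, cbab, YXX#)
  read c, top Y: go to q, push Y → (q, bab, YXX#)
  read b, top Y: go to q, push ε → (q, ab, XX#)
  read a, top X: go to p, push ε → (p, b, X#)
  read b, top X: go to p, push XX → (p, ε, XX#)
All input consumed; M is in state p.

p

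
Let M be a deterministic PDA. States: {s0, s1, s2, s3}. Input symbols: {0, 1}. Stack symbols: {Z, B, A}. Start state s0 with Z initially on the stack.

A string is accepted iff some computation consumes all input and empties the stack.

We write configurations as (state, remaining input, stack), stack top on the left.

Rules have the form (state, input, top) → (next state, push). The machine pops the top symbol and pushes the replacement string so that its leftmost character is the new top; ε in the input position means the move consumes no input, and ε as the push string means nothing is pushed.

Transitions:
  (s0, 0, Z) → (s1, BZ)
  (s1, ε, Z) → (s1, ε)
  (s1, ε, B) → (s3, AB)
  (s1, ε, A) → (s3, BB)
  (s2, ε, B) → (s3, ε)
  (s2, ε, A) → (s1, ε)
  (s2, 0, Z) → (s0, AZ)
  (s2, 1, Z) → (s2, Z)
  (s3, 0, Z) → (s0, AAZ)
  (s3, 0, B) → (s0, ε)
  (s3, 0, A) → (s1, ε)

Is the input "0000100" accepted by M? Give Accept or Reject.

Reject

(s0, 0000100, Z)
  read 0, top Z: go to s1, push BZ → (s1, 000100, BZ)
  ε-move, top B: go to s3, push AB → (s3, 000100, ABZ)
  read 0, top A: go to s1, push ε → (s1, 00100, BZ)
  ε-move, top B: go to s3, push AB → (s3, 00100, ABZ)
  read 0, top A: go to s1, push ε → (s1, 0100, BZ)
  ε-move, top B: go to s3, push AB → (s3, 0100, ABZ)
  read 0, top A: go to s1, push ε → (s1, 100, BZ)
  ε-move, top B: go to s3, push AB → (s3, 100, ABZ)
No transition applies at (s3, 100, ABZ); input not fully consumed.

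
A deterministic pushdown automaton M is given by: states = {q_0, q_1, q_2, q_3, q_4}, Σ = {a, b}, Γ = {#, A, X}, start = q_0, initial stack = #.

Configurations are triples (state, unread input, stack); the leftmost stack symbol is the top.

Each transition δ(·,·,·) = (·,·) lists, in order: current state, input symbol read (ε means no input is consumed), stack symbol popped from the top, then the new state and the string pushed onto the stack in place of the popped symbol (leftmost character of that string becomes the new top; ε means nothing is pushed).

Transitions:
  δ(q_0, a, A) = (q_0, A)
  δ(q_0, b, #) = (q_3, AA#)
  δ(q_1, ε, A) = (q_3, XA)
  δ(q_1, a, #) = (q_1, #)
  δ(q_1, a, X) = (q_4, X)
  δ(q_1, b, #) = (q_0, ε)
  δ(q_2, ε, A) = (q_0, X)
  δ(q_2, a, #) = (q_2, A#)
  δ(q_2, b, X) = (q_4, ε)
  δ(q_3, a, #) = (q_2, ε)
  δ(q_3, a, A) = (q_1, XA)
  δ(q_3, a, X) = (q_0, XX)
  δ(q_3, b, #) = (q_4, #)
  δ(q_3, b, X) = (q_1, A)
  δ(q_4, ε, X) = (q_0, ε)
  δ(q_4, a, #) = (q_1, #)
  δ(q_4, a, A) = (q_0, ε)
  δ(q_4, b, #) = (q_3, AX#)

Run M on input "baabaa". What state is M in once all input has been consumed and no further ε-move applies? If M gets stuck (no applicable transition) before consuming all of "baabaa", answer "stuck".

(q_0, baabaa, #)
  read b, top #: go to q_3, push AA# → (q_3, aabaa, AA#)
  read a, top A: go to q_1, push XA → (q_1, abaa, XAA#)
  read a, top X: go to q_4, push X → (q_4, baa, XAA#)
  ε-move, top X: go to q_0, push ε → (q_0, baa, AA#)
No transition for (q_0, b, top A); M blocks with input baa remaining.

stuck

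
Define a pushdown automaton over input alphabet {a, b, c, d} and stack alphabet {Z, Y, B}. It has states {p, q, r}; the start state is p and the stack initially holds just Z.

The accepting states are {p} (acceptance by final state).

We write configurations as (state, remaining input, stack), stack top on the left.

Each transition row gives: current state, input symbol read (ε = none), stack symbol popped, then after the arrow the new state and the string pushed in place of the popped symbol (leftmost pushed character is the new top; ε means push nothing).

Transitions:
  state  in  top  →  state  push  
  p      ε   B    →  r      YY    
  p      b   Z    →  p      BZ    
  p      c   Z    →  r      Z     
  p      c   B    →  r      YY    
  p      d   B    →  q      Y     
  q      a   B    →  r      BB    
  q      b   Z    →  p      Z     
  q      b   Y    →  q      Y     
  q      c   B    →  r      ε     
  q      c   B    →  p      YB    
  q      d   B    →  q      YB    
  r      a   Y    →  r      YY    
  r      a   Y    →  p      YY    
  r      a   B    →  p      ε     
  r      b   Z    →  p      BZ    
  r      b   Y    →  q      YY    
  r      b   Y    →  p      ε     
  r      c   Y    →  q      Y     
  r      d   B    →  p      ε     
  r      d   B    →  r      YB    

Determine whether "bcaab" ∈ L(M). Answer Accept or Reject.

Accept

One accepting computation: (p, bcaab, Z) ⊢ (p, caab, BZ) ⊢ (r, aab, YYZ) ⊢ (r, ab, YYYZ) ⊢ (r, b, YYYYZ) ⊢ (p, ε, YYYZ)
All input consumed and state p ∈ F.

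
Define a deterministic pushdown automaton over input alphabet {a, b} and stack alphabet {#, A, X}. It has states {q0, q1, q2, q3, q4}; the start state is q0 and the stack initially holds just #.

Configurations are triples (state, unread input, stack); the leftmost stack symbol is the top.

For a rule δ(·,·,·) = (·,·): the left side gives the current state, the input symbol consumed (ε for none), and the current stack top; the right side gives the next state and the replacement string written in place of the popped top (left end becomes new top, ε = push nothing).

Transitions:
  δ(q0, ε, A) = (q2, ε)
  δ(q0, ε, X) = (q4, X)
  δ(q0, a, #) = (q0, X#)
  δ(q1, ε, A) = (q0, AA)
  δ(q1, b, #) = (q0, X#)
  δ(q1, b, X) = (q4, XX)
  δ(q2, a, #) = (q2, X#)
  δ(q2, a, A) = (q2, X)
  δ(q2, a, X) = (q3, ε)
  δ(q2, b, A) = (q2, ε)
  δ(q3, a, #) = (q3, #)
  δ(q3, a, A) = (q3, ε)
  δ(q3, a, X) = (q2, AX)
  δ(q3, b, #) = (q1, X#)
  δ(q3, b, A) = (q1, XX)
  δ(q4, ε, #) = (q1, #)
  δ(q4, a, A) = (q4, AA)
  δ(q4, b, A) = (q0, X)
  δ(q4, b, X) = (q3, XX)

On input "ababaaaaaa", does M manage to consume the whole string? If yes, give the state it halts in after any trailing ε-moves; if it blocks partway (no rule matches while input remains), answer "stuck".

(q0, ababaaaaaa, #)
  read a, top #: go to q0, push X# → (q0, babaaaaaa, X#)
  ε-move, top X: go to q4, push X → (q4, babaaaaaa, X#)
  read b, top X: go to q3, push XX → (q3, abaaaaaa, XX#)
  read a, top X: go to q2, push AX → (q2, baaaaaa, AXX#)
  read b, top A: go to q2, push ε → (q2, aaaaaa, XX#)
  read a, top X: go to q3, push ε → (q3, aaaaa, X#)
  read a, top X: go to q2, push AX → (q2, aaaa, AX#)
  read a, top A: go to q2, push X → (q2, aaa, XX#)
  read a, top X: go to q3, push ε → (q3, aa, X#)
  read a, top X: go to q2, push AX → (q2, a, AX#)
  read a, top A: go to q2, push X → (q2, ε, XX#)
All input consumed; M is in state q2.

q2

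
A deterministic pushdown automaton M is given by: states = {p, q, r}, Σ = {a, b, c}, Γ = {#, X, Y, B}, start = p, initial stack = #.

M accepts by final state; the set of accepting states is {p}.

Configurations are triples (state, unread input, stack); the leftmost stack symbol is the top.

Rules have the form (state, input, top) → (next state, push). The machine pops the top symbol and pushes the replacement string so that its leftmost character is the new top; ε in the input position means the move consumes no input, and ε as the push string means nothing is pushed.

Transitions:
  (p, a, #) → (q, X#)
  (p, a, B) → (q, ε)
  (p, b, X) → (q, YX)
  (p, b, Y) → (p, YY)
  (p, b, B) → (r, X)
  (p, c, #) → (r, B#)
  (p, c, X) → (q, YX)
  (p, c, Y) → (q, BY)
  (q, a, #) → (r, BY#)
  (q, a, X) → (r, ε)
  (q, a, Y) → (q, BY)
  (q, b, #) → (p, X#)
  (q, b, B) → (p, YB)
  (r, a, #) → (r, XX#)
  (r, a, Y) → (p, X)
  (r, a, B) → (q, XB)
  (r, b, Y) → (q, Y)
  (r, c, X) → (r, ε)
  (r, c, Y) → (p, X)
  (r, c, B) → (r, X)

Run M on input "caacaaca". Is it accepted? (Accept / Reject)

(p, caacaaca, #) ⊢ (r, aacaaca, B#) ⊢ (q, acaaca, XB#) ⊢ (r, caaca, B#) ⊢ (r, aaca, X#)
No transition applies at (r, aaca, X#); input not fully consumed.

Reject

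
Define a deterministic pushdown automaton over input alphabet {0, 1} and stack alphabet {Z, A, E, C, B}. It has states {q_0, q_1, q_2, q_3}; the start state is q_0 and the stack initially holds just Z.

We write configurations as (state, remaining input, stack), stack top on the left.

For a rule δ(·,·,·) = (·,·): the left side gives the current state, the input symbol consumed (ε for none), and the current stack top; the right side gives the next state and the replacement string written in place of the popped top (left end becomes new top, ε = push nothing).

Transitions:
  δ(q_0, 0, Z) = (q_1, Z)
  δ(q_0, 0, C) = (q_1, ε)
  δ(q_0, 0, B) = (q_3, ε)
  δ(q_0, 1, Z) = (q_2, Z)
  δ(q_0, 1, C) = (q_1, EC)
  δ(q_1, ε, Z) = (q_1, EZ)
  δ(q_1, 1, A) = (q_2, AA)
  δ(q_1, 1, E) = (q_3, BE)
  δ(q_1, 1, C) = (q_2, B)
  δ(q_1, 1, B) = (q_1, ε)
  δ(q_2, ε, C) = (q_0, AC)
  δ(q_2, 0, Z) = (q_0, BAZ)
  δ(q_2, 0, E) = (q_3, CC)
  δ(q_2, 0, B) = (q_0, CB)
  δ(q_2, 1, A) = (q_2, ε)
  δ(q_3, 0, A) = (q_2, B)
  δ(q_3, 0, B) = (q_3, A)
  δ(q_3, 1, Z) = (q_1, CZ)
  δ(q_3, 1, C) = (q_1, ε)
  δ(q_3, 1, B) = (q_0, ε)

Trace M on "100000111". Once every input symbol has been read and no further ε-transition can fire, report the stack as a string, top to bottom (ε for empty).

(q_0, 100000111, Z)
  read 1, top Z: go to q_2, push Z → (q_2, 00000111, Z)
  read 0, top Z: go to q_0, push BAZ → (q_0, 0000111, BAZ)
  read 0, top B: go to q_3, push ε → (q_3, 000111, AZ)
  read 0, top A: go to q_2, push B → (q_2, 00111, BZ)
  read 0, top B: go to q_0, push CB → (q_0, 0111, CBZ)
  read 0, top C: go to q_1, push ε → (q_1, 111, BZ)
  read 1, top B: go to q_1, push ε → (q_1, 11, Z)
  ε-move, top Z: go to q_1, push EZ → (q_1, 11, EZ)
  read 1, top E: go to q_3, push BE → (q_3, 1, BEZ)
  read 1, top B: go to q_0, push ε → (q_0, ε, EZ)
All input consumed in state q_0 with stack EZ.

EZ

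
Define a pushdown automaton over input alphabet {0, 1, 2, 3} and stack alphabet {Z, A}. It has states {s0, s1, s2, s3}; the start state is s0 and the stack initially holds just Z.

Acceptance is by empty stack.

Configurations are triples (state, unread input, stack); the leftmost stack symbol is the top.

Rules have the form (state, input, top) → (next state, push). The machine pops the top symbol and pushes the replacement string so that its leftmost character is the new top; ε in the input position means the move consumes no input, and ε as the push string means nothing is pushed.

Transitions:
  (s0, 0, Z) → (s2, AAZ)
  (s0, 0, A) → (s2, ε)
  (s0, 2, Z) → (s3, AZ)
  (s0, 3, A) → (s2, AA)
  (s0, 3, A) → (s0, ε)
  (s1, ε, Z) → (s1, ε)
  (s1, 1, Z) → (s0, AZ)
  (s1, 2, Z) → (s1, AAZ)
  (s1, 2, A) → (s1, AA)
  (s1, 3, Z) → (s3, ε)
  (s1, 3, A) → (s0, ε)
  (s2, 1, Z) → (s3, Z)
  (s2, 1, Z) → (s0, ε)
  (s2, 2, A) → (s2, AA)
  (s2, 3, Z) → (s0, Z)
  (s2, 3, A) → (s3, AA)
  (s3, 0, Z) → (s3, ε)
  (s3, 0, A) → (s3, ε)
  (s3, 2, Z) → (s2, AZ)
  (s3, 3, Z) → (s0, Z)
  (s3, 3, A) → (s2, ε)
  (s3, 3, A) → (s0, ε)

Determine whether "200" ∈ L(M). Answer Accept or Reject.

Accept

One accepting computation: (s0, 200, Z) ⊢ (s3, 00, AZ) ⊢ (s3, 0, Z) ⊢ (s3, ε, ε)
All input consumed and the stack is empty.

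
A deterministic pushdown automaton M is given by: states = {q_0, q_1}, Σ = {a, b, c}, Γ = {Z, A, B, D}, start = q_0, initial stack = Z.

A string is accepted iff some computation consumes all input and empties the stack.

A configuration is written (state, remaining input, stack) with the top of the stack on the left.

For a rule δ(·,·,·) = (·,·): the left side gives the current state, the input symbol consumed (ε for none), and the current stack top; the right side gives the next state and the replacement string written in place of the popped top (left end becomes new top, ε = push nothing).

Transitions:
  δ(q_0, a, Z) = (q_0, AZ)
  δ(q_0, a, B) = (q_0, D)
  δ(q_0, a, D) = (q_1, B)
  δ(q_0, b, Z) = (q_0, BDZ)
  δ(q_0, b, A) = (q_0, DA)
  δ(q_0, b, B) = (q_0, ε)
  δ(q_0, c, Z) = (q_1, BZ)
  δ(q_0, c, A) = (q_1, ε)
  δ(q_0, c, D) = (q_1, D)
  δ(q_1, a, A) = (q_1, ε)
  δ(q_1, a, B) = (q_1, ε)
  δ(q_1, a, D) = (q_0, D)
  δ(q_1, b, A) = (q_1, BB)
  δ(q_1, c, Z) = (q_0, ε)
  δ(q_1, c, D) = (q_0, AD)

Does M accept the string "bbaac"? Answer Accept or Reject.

Accept

(q_0, bbaac, Z)
  read b, top Z: go to q_0, push BDZ → (q_0, baac, BDZ)
  read b, top B: go to q_0, push ε → (q_0, aac, DZ)
  read a, top D: go to q_1, push B → (q_1, ac, BZ)
  read a, top B: go to q_1, push ε → (q_1, c, Z)
  read c, top Z: go to q_0, push ε → (q_0, ε, ε)
All input consumed and the stack is empty.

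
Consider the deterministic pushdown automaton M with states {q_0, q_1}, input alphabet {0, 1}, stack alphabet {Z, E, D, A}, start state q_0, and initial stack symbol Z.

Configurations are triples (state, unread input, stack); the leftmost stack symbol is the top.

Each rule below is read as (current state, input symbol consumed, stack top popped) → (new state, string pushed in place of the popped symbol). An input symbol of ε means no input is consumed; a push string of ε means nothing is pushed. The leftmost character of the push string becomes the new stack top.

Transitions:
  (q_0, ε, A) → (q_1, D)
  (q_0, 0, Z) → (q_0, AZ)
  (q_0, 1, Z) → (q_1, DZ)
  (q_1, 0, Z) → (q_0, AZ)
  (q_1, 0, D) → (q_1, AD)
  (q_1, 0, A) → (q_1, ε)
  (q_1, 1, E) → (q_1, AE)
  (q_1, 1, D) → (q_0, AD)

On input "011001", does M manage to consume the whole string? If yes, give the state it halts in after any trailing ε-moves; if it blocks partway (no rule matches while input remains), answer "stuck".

(q_0, 011001, Z) ⊢ (q_0, 11001, AZ) ⊢ (q_1, 11001, DZ) ⊢ (q_0, 1001, ADZ) ⊢ (q_1, 1001, DDZ) ⊢ (q_0, 001, ADDZ) ⊢ (q_1, 001, DDDZ) ⊢ (q_1, 01, ADDDZ) ⊢ (q_1, 1, DDDZ) ⊢ (q_0, ε, ADDDZ) ⊢ (q_1, ε, DDDDZ)
All input consumed; M is in state q_1.

q_1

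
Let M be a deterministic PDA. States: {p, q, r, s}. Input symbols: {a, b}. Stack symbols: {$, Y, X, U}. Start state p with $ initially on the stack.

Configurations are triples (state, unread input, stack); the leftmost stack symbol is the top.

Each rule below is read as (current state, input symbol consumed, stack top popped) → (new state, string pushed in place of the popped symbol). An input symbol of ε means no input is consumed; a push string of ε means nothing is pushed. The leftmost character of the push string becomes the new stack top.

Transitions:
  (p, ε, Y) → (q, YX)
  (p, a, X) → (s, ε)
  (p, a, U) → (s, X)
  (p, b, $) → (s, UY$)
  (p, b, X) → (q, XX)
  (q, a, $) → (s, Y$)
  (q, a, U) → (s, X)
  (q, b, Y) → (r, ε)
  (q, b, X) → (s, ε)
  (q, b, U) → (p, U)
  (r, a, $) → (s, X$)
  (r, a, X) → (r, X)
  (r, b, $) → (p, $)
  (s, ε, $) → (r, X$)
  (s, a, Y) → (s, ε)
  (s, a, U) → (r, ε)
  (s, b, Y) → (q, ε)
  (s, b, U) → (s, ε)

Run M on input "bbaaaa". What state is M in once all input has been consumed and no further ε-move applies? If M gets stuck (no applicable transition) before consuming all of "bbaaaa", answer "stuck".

r

(p, bbaaaa, $)
  read b, top $: go to s, push UY$ → (s, baaaa, UY$)
  read b, top U: go to s, push ε → (s, aaaa, Y$)
  read a, top Y: go to s, push ε → (s, aaa, $)
  ε-move, top $: go to r, push X$ → (r, aaa, X$)
  read a, top X: go to r, push X → (r, aa, X$)
  read a, top X: go to r, push X → (r, a, X$)
  read a, top X: go to r, push X → (r, ε, X$)
All input consumed; M is in state r.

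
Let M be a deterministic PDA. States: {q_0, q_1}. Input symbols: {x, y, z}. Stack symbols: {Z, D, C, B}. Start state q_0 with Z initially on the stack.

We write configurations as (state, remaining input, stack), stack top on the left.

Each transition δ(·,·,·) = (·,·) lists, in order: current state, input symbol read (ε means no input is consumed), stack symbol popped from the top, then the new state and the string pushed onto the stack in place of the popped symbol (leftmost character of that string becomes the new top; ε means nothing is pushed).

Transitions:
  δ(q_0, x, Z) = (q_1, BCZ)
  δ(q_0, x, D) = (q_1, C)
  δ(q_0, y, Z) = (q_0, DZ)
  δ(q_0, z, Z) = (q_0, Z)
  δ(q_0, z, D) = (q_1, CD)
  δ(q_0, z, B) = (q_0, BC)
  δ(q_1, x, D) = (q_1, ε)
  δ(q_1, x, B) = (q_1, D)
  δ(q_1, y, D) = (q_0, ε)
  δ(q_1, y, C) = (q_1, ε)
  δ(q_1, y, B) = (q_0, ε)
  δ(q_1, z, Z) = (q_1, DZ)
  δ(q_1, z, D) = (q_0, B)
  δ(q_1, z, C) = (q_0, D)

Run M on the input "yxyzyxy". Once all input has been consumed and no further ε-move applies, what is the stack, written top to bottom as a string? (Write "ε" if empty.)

CZ

(q_0, yxyzyxy, Z) ⊢ (q_0, xyzyxy, DZ) ⊢ (q_1, yzyxy, CZ) ⊢ (q_1, zyxy, Z) ⊢ (q_1, yxy, DZ) ⊢ (q_0, xy, Z) ⊢ (q_1, y, BCZ) ⊢ (q_0, ε, CZ)
All input consumed in state q_0 with stack CZ.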